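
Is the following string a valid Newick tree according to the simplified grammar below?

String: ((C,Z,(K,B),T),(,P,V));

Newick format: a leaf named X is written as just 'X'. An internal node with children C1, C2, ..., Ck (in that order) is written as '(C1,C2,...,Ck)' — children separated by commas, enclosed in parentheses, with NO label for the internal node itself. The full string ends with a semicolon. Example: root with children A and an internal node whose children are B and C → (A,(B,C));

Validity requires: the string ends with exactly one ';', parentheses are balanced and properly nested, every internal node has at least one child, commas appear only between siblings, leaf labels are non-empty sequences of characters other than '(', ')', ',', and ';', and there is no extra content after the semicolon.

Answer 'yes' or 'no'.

Answer: no

Derivation:
Input: ((C,Z,(K,B),T),(,P,V));
Paren balance: 4 '(' vs 4 ')' OK
Ends with single ';': True
Full parse: FAILS (empty leaf label at pos 16)
Valid: False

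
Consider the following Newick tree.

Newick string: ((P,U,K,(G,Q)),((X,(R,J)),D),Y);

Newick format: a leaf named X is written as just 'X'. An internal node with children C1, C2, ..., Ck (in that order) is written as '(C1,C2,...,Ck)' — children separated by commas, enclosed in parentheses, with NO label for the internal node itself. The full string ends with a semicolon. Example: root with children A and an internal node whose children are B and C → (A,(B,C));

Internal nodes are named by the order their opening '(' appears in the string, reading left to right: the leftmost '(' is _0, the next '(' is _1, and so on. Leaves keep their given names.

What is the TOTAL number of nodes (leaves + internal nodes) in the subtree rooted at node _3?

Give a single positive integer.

Answer: 7

Derivation:
Newick: ((P,U,K,(G,Q)),((X,(R,J)),D),Y);
Locate _3: it is the '(' at position 15 (the 4th '(' reading left to right).
Query: subtree rooted at _3
_3: subtree_size = 1 + 6
  _4: subtree_size = 1 + 4
    X: subtree_size = 1 + 0
    _5: subtree_size = 1 + 2
      R: subtree_size = 1 + 0
      J: subtree_size = 1 + 0
  D: subtree_size = 1 + 0
Total subtree size of _3: 7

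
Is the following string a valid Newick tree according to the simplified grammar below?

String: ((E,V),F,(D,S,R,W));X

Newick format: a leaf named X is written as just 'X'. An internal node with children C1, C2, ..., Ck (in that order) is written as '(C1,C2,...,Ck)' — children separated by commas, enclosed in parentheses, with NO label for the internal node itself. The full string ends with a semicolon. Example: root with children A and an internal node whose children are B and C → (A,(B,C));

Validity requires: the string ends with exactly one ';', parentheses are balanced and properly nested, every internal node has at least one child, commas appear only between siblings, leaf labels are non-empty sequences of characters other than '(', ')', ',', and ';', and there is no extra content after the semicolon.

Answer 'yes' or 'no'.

Answer: no

Derivation:
Input: ((E,V),F,(D,S,R,W));X
Paren balance: 3 '(' vs 3 ')' OK
Ends with single ';': False
Full parse: FAILS (must end with ;)
Valid: False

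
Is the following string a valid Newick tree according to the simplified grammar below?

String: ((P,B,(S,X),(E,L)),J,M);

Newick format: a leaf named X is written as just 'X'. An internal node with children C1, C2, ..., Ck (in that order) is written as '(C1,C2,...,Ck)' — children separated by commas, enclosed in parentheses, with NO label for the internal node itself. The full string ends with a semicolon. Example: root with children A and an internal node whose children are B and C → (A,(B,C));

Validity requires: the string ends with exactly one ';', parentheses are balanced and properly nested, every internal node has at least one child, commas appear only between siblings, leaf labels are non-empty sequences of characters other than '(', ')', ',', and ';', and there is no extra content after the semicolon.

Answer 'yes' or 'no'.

Input: ((P,B,(S,X),(E,L)),J,M);
Paren balance: 4 '(' vs 4 ')' OK
Ends with single ';': True
Full parse: OK
Valid: True

Answer: yes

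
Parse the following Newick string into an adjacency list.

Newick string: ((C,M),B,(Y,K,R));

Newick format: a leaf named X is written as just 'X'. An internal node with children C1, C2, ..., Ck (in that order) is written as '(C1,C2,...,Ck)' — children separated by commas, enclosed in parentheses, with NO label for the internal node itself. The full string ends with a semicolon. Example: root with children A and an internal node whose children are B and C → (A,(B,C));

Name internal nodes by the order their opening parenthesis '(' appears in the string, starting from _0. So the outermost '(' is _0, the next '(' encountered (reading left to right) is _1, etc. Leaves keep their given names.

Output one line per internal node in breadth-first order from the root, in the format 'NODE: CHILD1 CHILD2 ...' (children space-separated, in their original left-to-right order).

Input: ((C,M),B,(Y,K,R));
Scanning left-to-right, naming '(' by encounter order:
  pos 0: '(' -> open internal node _0 (depth 1)
  pos 1: '(' -> open internal node _1 (depth 2)
  pos 5: ')' -> close internal node _1 (now at depth 1)
  pos 9: '(' -> open internal node _2 (depth 2)
  pos 15: ')' -> close internal node _2 (now at depth 1)
  pos 16: ')' -> close internal node _0 (now at depth 0)
Total internal nodes: 3
BFS adjacency from root:
  _0: _1 B _2
  _1: C M
  _2: Y K R

Answer: _0: _1 B _2
_1: C M
_2: Y K R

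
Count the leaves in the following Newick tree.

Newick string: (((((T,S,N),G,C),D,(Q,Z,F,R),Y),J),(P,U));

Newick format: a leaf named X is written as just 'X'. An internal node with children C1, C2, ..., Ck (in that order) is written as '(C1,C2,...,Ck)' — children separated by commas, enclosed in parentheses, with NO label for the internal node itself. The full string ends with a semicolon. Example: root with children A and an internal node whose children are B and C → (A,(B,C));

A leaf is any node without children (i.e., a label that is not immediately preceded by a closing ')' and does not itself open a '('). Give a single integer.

Newick: (((((T,S,N),G,C),D,(Q,Z,F,R),Y),J),(P,U));
Scan left-to-right; a leaf is any maximal label run not followed by '(':
  pos 5: leaf 'T' → count = 1
  pos 7: leaf 'S' → count = 2
  pos 9: leaf 'N' → count = 3
  pos 12: leaf 'G' → count = 4
  pos 14: leaf 'C' → count = 5
  pos 17: leaf 'D' → count = 6
  pos 20: leaf 'Q' → count = 7
  pos 22: leaf 'Z' → count = 8
  pos 24: leaf 'F' → count = 9
  pos 26: leaf 'R' → count = 10
  pos 29: leaf 'Y' → count = 11
  pos 32: leaf 'J' → count = 12
  pos 36: leaf 'P' → count = 13
  pos 38: leaf 'U' → count = 14
Total leaves: 14

Answer: 14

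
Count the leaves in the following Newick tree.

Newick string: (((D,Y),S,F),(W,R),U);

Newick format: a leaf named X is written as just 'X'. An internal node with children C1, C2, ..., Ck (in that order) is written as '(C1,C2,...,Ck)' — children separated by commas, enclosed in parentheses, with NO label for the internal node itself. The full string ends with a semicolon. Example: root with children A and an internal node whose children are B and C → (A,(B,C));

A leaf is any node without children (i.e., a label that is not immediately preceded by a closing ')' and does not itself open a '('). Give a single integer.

Newick: (((D,Y),S,F),(W,R),U);
Scan left-to-right; a leaf is any maximal label run not followed by '(':
  pos 3: leaf 'D' → count = 1
  pos 5: leaf 'Y' → count = 2
  pos 8: leaf 'S' → count = 3
  pos 10: leaf 'F' → count = 4
  pos 14: leaf 'W' → count = 5
  pos 16: leaf 'R' → count = 6
  pos 19: leaf 'U' → count = 7
Total leaves: 7

Answer: 7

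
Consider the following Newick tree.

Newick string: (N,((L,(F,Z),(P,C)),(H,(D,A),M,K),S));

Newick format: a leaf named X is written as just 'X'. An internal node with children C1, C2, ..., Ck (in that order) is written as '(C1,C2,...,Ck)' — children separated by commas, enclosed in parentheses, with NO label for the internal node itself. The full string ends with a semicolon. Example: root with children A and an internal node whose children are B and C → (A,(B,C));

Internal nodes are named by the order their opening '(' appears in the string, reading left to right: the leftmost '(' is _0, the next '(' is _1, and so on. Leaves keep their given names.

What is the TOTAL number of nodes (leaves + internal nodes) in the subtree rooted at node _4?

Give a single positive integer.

Answer: 3

Derivation:
Newick: (N,((L,(F,Z),(P,C)),(H,(D,A),M,K),S));
Locate _4: it is the '(' at position 13 (the 5th '(' reading left to right).
Query: subtree rooted at _4
_4: subtree_size = 1 + 2
  P: subtree_size = 1 + 0
  C: subtree_size = 1 + 0
Total subtree size of _4: 3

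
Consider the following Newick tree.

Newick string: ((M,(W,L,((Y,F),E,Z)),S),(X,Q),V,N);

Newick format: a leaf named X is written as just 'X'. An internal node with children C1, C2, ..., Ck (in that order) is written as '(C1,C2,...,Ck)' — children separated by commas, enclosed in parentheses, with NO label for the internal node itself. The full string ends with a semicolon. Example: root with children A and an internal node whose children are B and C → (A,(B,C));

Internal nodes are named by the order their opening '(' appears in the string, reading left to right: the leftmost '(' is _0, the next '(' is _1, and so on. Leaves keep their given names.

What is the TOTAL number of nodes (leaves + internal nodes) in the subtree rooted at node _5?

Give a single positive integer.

Newick: ((M,(W,L,((Y,F),E,Z)),S),(X,Q),V,N);
Locate _5: it is the '(' at position 25 (the 6th '(' reading left to right).
Query: subtree rooted at _5
_5: subtree_size = 1 + 2
  X: subtree_size = 1 + 0
  Q: subtree_size = 1 + 0
Total subtree size of _5: 3

Answer: 3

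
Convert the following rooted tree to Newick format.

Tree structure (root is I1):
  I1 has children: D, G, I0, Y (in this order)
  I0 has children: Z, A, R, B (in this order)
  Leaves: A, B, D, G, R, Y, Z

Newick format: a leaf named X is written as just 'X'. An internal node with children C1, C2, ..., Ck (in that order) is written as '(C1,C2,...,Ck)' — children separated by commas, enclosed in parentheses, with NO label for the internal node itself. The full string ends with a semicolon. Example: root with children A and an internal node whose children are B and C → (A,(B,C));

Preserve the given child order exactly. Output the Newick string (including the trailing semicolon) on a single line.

Answer: (D,G,(Z,A,R,B),Y);

Derivation:
internal I1 with children ['D', 'G', 'I0', 'Y']
  leaf 'D' → 'D'
  leaf 'G' → 'G'
  internal I0 with children ['Z', 'A', 'R', 'B']
    leaf 'Z' → 'Z'
    leaf 'A' → 'A'
    leaf 'R' → 'R'
    leaf 'B' → 'B'
  → '(Z,A,R,B)'
  leaf 'Y' → 'Y'
→ '(D,G,(Z,A,R,B),Y)'
Final: (D,G,(Z,A,R,B),Y);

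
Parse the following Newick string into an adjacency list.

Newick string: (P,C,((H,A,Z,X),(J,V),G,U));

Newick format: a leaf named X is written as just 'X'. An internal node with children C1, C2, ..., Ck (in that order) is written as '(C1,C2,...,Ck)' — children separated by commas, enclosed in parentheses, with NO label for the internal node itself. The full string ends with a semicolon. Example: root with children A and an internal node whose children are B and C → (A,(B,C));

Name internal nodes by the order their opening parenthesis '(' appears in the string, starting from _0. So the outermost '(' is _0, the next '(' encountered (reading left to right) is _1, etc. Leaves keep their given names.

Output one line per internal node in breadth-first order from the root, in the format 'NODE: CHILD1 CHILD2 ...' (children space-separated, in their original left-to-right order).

Answer: _0: P C _1
_1: _2 _3 G U
_2: H A Z X
_3: J V

Derivation:
Input: (P,C,((H,A,Z,X),(J,V),G,U));
Scanning left-to-right, naming '(' by encounter order:
  pos 0: '(' -> open internal node _0 (depth 1)
  pos 5: '(' -> open internal node _1 (depth 2)
  pos 6: '(' -> open internal node _2 (depth 3)
  pos 14: ')' -> close internal node _2 (now at depth 2)
  pos 16: '(' -> open internal node _3 (depth 3)
  pos 20: ')' -> close internal node _3 (now at depth 2)
  pos 25: ')' -> close internal node _1 (now at depth 1)
  pos 26: ')' -> close internal node _0 (now at depth 0)
Total internal nodes: 4
BFS adjacency from root:
  _0: P C _1
  _1: _2 _3 G U
  _2: H A Z X
  _3: J V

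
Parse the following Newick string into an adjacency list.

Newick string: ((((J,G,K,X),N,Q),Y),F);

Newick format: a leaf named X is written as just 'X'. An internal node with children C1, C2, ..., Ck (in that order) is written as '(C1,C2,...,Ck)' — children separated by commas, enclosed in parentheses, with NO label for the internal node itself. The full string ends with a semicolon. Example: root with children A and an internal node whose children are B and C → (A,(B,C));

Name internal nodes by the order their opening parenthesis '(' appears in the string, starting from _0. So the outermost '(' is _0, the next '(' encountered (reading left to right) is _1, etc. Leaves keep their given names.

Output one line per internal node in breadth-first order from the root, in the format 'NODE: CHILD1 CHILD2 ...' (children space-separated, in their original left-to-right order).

Input: ((((J,G,K,X),N,Q),Y),F);
Scanning left-to-right, naming '(' by encounter order:
  pos 0: '(' -> open internal node _0 (depth 1)
  pos 1: '(' -> open internal node _1 (depth 2)
  pos 2: '(' -> open internal node _2 (depth 3)
  pos 3: '(' -> open internal node _3 (depth 4)
  pos 11: ')' -> close internal node _3 (now at depth 3)
  pos 16: ')' -> close internal node _2 (now at depth 2)
  pos 19: ')' -> close internal node _1 (now at depth 1)
  pos 22: ')' -> close internal node _0 (now at depth 0)
Total internal nodes: 4
BFS adjacency from root:
  _0: _1 F
  _1: _2 Y
  _2: _3 N Q
  _3: J G K X

Answer: _0: _1 F
_1: _2 Y
_2: _3 N Q
_3: J G K X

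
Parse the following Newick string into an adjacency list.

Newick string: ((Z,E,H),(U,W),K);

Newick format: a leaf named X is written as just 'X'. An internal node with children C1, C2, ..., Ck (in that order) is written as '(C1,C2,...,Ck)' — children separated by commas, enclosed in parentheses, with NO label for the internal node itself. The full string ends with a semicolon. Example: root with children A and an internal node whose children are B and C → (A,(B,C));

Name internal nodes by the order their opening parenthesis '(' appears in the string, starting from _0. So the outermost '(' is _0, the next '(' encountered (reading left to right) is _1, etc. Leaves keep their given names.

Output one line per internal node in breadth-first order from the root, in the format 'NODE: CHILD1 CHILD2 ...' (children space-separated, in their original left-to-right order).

Answer: _0: _1 _2 K
_1: Z E H
_2: U W

Derivation:
Input: ((Z,E,H),(U,W),K);
Scanning left-to-right, naming '(' by encounter order:
  pos 0: '(' -> open internal node _0 (depth 1)
  pos 1: '(' -> open internal node _1 (depth 2)
  pos 7: ')' -> close internal node _1 (now at depth 1)
  pos 9: '(' -> open internal node _2 (depth 2)
  pos 13: ')' -> close internal node _2 (now at depth 1)
  pos 16: ')' -> close internal node _0 (now at depth 0)
Total internal nodes: 3
BFS adjacency from root:
  _0: _1 _2 K
  _1: Z E H
  _2: U W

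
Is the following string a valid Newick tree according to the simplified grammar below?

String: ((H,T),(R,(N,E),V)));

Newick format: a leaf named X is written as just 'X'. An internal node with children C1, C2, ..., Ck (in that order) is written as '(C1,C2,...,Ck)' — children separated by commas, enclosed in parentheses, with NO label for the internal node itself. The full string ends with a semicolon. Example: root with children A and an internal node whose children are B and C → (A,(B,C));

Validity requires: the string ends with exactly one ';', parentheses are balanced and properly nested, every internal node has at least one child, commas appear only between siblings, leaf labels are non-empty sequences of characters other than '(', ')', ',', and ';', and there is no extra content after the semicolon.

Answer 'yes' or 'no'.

Answer: no

Derivation:
Input: ((H,T),(R,(N,E),V)));
Paren balance: 4 '(' vs 5 ')' MISMATCH
Ends with single ';': True
Full parse: FAILS (extra content after tree at pos 19)
Valid: False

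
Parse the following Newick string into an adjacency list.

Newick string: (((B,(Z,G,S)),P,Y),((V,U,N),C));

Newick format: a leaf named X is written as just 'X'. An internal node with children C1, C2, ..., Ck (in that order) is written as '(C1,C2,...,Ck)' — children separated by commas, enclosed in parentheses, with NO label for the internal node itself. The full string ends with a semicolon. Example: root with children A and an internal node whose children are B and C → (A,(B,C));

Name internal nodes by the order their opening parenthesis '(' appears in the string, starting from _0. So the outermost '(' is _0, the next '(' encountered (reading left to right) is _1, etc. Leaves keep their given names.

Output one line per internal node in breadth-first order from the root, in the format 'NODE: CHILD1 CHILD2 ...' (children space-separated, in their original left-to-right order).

Input: (((B,(Z,G,S)),P,Y),((V,U,N),C));
Scanning left-to-right, naming '(' by encounter order:
  pos 0: '(' -> open internal node _0 (depth 1)
  pos 1: '(' -> open internal node _1 (depth 2)
  pos 2: '(' -> open internal node _2 (depth 3)
  pos 5: '(' -> open internal node _3 (depth 4)
  pos 11: ')' -> close internal node _3 (now at depth 3)
  pos 12: ')' -> close internal node _2 (now at depth 2)
  pos 17: ')' -> close internal node _1 (now at depth 1)
  pos 19: '(' -> open internal node _4 (depth 2)
  pos 20: '(' -> open internal node _5 (depth 3)
  pos 26: ')' -> close internal node _5 (now at depth 2)
  pos 29: ')' -> close internal node _4 (now at depth 1)
  pos 30: ')' -> close internal node _0 (now at depth 0)
Total internal nodes: 6
BFS adjacency from root:
  _0: _1 _4
  _1: _2 P Y
  _4: _5 C
  _2: B _3
  _5: V U N
  _3: Z G S

Answer: _0: _1 _4
_1: _2 P Y
_4: _5 C
_2: B _3
_5: V U N
_3: Z G S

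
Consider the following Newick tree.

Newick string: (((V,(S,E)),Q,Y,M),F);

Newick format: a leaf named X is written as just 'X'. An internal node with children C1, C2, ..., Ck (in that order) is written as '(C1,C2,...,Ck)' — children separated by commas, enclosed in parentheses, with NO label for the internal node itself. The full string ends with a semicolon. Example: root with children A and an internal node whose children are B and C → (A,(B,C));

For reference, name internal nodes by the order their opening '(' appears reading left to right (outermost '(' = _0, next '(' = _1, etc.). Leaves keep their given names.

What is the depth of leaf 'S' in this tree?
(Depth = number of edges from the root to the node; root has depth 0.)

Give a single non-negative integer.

Answer: 4

Derivation:
Newick: (((V,(S,E)),Q,Y,M),F);
Naming internals by '(' encounter order: outermost '(' = _0, next = _1, ...
Query node: S
Path from root: _0 -> _1 -> _2 -> _3 -> S
Depth of S: 4 (number of edges from root)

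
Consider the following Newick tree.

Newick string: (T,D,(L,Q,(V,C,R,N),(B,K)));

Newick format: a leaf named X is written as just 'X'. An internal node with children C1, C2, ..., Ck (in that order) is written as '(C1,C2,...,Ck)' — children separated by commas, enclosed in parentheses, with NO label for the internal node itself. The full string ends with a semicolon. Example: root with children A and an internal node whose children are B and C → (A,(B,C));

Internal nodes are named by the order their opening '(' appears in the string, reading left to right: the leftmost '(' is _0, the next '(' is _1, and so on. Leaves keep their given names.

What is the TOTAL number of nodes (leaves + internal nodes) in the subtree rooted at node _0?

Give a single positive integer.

Answer: 14

Derivation:
Newick: (T,D,(L,Q,(V,C,R,N),(B,K)));
Locate _0: it is the '(' at position 0 (the 1st '(' reading left to right).
Query: subtree rooted at _0
_0: subtree_size = 1 + 13
  T: subtree_size = 1 + 0
  D: subtree_size = 1 + 0
  _1: subtree_size = 1 + 10
    L: subtree_size = 1 + 0
    Q: subtree_size = 1 + 0
    _2: subtree_size = 1 + 4
      V: subtree_size = 1 + 0
      C: subtree_size = 1 + 0
      R: subtree_size = 1 + 0
      N: subtree_size = 1 + 0
    _3: subtree_size = 1 + 2
      B: subtree_size = 1 + 0
      K: subtree_size = 1 + 0
Total subtree size of _0: 14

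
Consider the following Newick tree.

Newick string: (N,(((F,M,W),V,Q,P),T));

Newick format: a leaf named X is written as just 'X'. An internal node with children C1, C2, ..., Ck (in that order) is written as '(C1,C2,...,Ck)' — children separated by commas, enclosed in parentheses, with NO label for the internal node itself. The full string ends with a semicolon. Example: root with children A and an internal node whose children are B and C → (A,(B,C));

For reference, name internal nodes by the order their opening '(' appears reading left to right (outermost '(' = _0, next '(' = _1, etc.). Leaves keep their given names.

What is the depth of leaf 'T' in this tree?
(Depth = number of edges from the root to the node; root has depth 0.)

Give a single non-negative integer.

Newick: (N,(((F,M,W),V,Q,P),T));
Naming internals by '(' encounter order: outermost '(' = _0, next = _1, ...
Query node: T
Path from root: _0 -> _1 -> T
Depth of T: 2 (number of edges from root)

Answer: 2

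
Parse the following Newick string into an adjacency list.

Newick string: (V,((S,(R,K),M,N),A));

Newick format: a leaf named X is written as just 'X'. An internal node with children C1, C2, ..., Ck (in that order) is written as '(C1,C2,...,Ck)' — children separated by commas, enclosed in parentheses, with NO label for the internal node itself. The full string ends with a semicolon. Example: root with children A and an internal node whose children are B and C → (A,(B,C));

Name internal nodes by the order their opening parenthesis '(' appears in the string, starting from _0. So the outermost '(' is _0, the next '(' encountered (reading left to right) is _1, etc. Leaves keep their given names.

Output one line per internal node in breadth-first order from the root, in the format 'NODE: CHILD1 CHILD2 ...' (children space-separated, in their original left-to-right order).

Answer: _0: V _1
_1: _2 A
_2: S _3 M N
_3: R K

Derivation:
Input: (V,((S,(R,K),M,N),A));
Scanning left-to-right, naming '(' by encounter order:
  pos 0: '(' -> open internal node _0 (depth 1)
  pos 3: '(' -> open internal node _1 (depth 2)
  pos 4: '(' -> open internal node _2 (depth 3)
  pos 7: '(' -> open internal node _3 (depth 4)
  pos 11: ')' -> close internal node _3 (now at depth 3)
  pos 16: ')' -> close internal node _2 (now at depth 2)
  pos 19: ')' -> close internal node _1 (now at depth 1)
  pos 20: ')' -> close internal node _0 (now at depth 0)
Total internal nodes: 4
BFS adjacency from root:
  _0: V _1
  _1: _2 A
  _2: S _3 M N
  _3: R K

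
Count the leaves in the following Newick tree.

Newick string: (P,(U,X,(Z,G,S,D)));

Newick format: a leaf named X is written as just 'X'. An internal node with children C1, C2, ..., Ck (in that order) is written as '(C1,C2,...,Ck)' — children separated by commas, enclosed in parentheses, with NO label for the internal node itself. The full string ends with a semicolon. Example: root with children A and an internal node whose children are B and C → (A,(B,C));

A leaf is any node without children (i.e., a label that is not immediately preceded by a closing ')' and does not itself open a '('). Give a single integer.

Answer: 7

Derivation:
Newick: (P,(U,X,(Z,G,S,D)));
Scan left-to-right; a leaf is any maximal label run not followed by '(':
  pos 1: leaf 'P' → count = 1
  pos 4: leaf 'U' → count = 2
  pos 6: leaf 'X' → count = 3
  pos 9: leaf 'Z' → count = 4
  pos 11: leaf 'G' → count = 5
  pos 13: leaf 'S' → count = 6
  pos 15: leaf 'D' → count = 7
Total leaves: 7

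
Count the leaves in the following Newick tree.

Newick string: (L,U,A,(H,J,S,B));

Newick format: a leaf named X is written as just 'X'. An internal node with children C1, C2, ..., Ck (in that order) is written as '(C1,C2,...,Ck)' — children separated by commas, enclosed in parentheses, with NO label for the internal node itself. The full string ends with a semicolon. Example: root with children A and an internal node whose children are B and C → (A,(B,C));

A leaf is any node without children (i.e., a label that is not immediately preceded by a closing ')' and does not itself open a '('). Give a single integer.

Answer: 7

Derivation:
Newick: (L,U,A,(H,J,S,B));
Scan left-to-right; a leaf is any maximal label run not followed by '(':
  pos 1: leaf 'L' → count = 1
  pos 3: leaf 'U' → count = 2
  pos 5: leaf 'A' → count = 3
  pos 8: leaf 'H' → count = 4
  pos 10: leaf 'J' → count = 5
  pos 12: leaf 'S' → count = 6
  pos 14: leaf 'B' → count = 7
Total leaves: 7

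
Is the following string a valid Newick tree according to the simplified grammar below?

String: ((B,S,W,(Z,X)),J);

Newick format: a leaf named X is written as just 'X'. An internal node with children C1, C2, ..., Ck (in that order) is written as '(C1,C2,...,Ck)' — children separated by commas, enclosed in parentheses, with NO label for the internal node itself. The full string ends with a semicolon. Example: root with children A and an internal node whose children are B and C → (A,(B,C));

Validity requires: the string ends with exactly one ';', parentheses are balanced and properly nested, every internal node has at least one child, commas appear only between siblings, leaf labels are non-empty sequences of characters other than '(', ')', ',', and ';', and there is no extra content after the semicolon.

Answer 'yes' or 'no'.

Input: ((B,S,W,(Z,X)),J);
Paren balance: 3 '(' vs 3 ')' OK
Ends with single ';': True
Full parse: OK
Valid: True

Answer: yes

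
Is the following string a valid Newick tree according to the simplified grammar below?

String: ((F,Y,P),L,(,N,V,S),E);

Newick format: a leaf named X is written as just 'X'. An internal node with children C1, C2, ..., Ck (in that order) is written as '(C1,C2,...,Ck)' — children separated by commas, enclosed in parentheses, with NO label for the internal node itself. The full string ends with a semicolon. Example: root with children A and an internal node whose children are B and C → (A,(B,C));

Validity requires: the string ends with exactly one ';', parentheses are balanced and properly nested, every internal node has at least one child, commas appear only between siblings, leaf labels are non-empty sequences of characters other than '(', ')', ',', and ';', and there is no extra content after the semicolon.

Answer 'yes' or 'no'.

Answer: no

Derivation:
Input: ((F,Y,P),L,(,N,V,S),E);
Paren balance: 3 '(' vs 3 ')' OK
Ends with single ';': True
Full parse: FAILS (empty leaf label at pos 12)
Valid: False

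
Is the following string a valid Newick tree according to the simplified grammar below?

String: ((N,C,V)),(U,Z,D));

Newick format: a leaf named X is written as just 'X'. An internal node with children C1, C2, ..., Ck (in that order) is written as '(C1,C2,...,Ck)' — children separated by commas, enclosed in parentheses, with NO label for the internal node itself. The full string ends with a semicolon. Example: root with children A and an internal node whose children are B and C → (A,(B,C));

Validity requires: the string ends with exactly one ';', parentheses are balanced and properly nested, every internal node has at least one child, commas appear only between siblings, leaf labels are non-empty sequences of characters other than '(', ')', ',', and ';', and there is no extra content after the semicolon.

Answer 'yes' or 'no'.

Answer: no

Derivation:
Input: ((N,C,V)),(U,Z,D));
Paren balance: 3 '(' vs 4 ')' MISMATCH
Ends with single ';': True
Full parse: FAILS (extra content after tree at pos 9)
Valid: False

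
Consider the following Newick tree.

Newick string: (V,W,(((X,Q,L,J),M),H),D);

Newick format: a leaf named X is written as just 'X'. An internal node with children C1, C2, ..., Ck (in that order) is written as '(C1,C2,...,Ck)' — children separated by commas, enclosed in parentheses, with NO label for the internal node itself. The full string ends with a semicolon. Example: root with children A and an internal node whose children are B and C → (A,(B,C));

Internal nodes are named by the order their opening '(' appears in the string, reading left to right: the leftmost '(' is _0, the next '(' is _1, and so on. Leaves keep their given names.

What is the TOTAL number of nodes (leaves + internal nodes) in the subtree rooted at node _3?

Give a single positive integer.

Newick: (V,W,(((X,Q,L,J),M),H),D);
Locate _3: it is the '(' at position 7 (the 4th '(' reading left to right).
Query: subtree rooted at _3
_3: subtree_size = 1 + 4
  X: subtree_size = 1 + 0
  Q: subtree_size = 1 + 0
  L: subtree_size = 1 + 0
  J: subtree_size = 1 + 0
Total subtree size of _3: 5

Answer: 5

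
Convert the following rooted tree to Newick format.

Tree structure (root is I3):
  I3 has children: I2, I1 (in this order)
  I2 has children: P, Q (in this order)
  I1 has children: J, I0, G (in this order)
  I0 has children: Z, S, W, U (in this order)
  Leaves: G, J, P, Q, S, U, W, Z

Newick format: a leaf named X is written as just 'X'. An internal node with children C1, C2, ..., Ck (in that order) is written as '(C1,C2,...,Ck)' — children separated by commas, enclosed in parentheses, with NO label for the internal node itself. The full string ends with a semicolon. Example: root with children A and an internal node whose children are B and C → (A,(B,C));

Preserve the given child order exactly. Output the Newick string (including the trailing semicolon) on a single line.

Answer: ((P,Q),(J,(Z,S,W,U),G));

Derivation:
internal I3 with children ['I2', 'I1']
  internal I2 with children ['P', 'Q']
    leaf 'P' → 'P'
    leaf 'Q' → 'Q'
  → '(P,Q)'
  internal I1 with children ['J', 'I0', 'G']
    leaf 'J' → 'J'
    internal I0 with children ['Z', 'S', 'W', 'U']
      leaf 'Z' → 'Z'
      leaf 'S' → 'S'
      leaf 'W' → 'W'
      leaf 'U' → 'U'
    → '(Z,S,W,U)'
    leaf 'G' → 'G'
  → '(J,(Z,S,W,U),G)'
→ '((P,Q),(J,(Z,S,W,U),G))'
Final: ((P,Q),(J,(Z,S,W,U),G));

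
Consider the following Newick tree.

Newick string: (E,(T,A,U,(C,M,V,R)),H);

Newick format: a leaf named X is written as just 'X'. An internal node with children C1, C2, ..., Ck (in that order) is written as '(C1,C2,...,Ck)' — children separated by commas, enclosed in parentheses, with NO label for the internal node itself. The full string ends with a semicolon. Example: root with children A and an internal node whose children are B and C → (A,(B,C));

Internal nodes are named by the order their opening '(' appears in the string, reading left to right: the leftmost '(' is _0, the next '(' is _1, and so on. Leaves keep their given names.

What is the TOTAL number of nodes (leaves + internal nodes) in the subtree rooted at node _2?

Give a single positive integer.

Answer: 5

Derivation:
Newick: (E,(T,A,U,(C,M,V,R)),H);
Locate _2: it is the '(' at position 10 (the 3rd '(' reading left to right).
Query: subtree rooted at _2
_2: subtree_size = 1 + 4
  C: subtree_size = 1 + 0
  M: subtree_size = 1 + 0
  V: subtree_size = 1 + 0
  R: subtree_size = 1 + 0
Total subtree size of _2: 5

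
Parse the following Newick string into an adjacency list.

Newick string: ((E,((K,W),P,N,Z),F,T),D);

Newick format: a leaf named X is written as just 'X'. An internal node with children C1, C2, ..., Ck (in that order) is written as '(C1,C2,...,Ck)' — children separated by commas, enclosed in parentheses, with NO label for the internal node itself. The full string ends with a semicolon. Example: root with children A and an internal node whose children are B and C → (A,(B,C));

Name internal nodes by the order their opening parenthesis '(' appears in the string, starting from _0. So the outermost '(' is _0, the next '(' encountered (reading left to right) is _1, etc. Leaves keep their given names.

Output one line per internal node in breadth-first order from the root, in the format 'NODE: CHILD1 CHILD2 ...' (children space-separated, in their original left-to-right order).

Answer: _0: _1 D
_1: E _2 F T
_2: _3 P N Z
_3: K W

Derivation:
Input: ((E,((K,W),P,N,Z),F,T),D);
Scanning left-to-right, naming '(' by encounter order:
  pos 0: '(' -> open internal node _0 (depth 1)
  pos 1: '(' -> open internal node _1 (depth 2)
  pos 4: '(' -> open internal node _2 (depth 3)
  pos 5: '(' -> open internal node _3 (depth 4)
  pos 9: ')' -> close internal node _3 (now at depth 3)
  pos 16: ')' -> close internal node _2 (now at depth 2)
  pos 21: ')' -> close internal node _1 (now at depth 1)
  pos 24: ')' -> close internal node _0 (now at depth 0)
Total internal nodes: 4
BFS adjacency from root:
  _0: _1 D
  _1: E _2 F T
  _2: _3 P N Z
  _3: K W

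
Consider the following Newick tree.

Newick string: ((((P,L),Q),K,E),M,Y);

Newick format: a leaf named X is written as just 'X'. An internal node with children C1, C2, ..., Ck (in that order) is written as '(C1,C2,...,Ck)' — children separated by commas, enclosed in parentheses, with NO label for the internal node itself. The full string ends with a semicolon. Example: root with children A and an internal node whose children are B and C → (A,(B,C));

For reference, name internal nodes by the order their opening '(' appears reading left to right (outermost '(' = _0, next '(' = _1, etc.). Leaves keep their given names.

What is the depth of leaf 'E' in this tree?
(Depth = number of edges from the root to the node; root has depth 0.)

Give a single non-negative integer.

Newick: ((((P,L),Q),K,E),M,Y);
Naming internals by '(' encounter order: outermost '(' = _0, next = _1, ...
Query node: E
Path from root: _0 -> _1 -> E
Depth of E: 2 (number of edges from root)

Answer: 2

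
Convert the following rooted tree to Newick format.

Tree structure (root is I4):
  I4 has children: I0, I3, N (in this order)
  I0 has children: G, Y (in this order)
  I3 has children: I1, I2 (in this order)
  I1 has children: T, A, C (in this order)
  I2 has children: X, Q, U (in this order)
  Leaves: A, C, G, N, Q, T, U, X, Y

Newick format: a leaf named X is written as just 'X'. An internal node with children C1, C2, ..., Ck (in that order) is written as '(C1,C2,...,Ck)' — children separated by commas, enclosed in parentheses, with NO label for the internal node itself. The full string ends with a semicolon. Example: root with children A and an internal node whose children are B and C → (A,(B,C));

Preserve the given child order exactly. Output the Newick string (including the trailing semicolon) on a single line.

internal I4 with children ['I0', 'I3', 'N']
  internal I0 with children ['G', 'Y']
    leaf 'G' → 'G'
    leaf 'Y' → 'Y'
  → '(G,Y)'
  internal I3 with children ['I1', 'I2']
    internal I1 with children ['T', 'A', 'C']
      leaf 'T' → 'T'
      leaf 'A' → 'A'
      leaf 'C' → 'C'
    → '(T,A,C)'
    internal I2 with children ['X', 'Q', 'U']
      leaf 'X' → 'X'
      leaf 'Q' → 'Q'
      leaf 'U' → 'U'
    → '(X,Q,U)'
  → '((T,A,C),(X,Q,U))'
  leaf 'N' → 'N'
→ '((G,Y),((T,A,C),(X,Q,U)),N)'
Final: ((G,Y),((T,A,C),(X,Q,U)),N);

Answer: ((G,Y),((T,A,C),(X,Q,U)),N);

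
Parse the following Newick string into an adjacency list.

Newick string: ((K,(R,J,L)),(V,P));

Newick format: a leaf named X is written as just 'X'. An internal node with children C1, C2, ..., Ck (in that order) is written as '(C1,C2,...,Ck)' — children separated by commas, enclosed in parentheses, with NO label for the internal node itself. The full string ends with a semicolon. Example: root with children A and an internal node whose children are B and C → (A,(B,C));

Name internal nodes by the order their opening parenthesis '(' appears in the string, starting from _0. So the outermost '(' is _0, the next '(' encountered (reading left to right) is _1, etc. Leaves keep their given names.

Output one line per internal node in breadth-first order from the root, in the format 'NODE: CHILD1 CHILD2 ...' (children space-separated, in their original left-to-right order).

Input: ((K,(R,J,L)),(V,P));
Scanning left-to-right, naming '(' by encounter order:
  pos 0: '(' -> open internal node _0 (depth 1)
  pos 1: '(' -> open internal node _1 (depth 2)
  pos 4: '(' -> open internal node _2 (depth 3)
  pos 10: ')' -> close internal node _2 (now at depth 2)
  pos 11: ')' -> close internal node _1 (now at depth 1)
  pos 13: '(' -> open internal node _3 (depth 2)
  pos 17: ')' -> close internal node _3 (now at depth 1)
  pos 18: ')' -> close internal node _0 (now at depth 0)
Total internal nodes: 4
BFS adjacency from root:
  _0: _1 _3
  _1: K _2
  _3: V P
  _2: R J L

Answer: _0: _1 _3
_1: K _2
_3: V P
_2: R J L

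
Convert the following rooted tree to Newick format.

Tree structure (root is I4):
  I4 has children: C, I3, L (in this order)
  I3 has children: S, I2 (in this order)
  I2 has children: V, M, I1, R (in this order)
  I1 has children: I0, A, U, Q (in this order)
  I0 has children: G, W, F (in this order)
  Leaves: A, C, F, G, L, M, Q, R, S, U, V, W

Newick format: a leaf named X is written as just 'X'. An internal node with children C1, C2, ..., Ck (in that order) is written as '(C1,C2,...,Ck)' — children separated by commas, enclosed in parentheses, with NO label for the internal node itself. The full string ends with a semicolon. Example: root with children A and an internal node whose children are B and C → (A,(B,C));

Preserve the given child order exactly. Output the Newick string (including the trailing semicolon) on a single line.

internal I4 with children ['C', 'I3', 'L']
  leaf 'C' → 'C'
  internal I3 with children ['S', 'I2']
    leaf 'S' → 'S'
    internal I2 with children ['V', 'M', 'I1', 'R']
      leaf 'V' → 'V'
      leaf 'M' → 'M'
      internal I1 with children ['I0', 'A', 'U', 'Q']
        internal I0 with children ['G', 'W', 'F']
          leaf 'G' → 'G'
          leaf 'W' → 'W'
          leaf 'F' → 'F'
        → '(G,W,F)'
        leaf 'A' → 'A'
        leaf 'U' → 'U'
        leaf 'Q' → 'Q'
      → '((G,W,F),A,U,Q)'
      leaf 'R' → 'R'
    → '(V,M,((G,W,F),A,U,Q),R)'
  → '(S,(V,M,((G,W,F),A,U,Q),R))'
  leaf 'L' → 'L'
→ '(C,(S,(V,M,((G,W,F),A,U,Q),R)),L)'
Final: (C,(S,(V,M,((G,W,F),A,U,Q),R)),L);

Answer: (C,(S,(V,M,((G,W,F),A,U,Q),R)),L);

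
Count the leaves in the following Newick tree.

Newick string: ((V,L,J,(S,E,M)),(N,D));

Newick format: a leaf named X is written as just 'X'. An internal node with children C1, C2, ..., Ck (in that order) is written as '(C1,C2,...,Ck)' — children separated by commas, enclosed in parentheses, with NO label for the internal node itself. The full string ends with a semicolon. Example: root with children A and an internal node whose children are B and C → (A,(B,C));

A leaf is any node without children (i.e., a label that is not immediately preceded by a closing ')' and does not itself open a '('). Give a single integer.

Answer: 8

Derivation:
Newick: ((V,L,J,(S,E,M)),(N,D));
Scan left-to-right; a leaf is any maximal label run not followed by '(':
  pos 2: leaf 'V' → count = 1
  pos 4: leaf 'L' → count = 2
  pos 6: leaf 'J' → count = 3
  pos 9: leaf 'S' → count = 4
  pos 11: leaf 'E' → count = 5
  pos 13: leaf 'M' → count = 6
  pos 18: leaf 'N' → count = 7
  pos 20: leaf 'D' → count = 8
Total leaves: 8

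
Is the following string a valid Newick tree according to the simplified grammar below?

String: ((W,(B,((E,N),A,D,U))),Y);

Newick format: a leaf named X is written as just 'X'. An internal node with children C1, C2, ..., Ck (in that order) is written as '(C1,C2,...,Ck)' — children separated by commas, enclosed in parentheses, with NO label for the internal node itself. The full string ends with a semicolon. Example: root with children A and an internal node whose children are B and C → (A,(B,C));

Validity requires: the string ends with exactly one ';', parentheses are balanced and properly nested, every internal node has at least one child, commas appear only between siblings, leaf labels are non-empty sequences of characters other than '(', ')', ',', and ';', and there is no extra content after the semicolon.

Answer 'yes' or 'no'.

Input: ((W,(B,((E,N),A,D,U))),Y);
Paren balance: 5 '(' vs 5 ')' OK
Ends with single ';': True
Full parse: OK
Valid: True

Answer: yes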